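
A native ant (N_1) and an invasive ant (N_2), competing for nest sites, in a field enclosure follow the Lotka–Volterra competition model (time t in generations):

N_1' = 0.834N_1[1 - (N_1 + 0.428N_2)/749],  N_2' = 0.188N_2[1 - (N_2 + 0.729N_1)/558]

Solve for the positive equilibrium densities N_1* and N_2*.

N_1* ≈ 742, N_2* ≈ 17.4

Setting both brackets to zero gives the nullclines N_1 + 0.428N_2 = 749 and 0.729N_1 + N_2 = 558.
Substituting N_2 = 558 - 0.729N_1 into the first: N_1(1 - 0.428·0.729) = 749 - 0.428·558.
So N_1* = 510/0.688 = 742, and then N_2* = 558 - 0.729·742 = 17.4.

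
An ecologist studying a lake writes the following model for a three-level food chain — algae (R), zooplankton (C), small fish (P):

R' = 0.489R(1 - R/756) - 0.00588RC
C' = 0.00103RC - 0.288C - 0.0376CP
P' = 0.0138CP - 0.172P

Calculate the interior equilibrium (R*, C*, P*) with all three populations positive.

From dP/dt = 0: 0.0138C* = 0.172, so C* = 12.5.
From dR/dt = 0: 0.489(1 - R*/756) = 0.00588·12.5, giving R* = 756·(1 - 0.15) = 643.
From dC/dt = 0: 0.00103·643 - 0.288 = 0.0376P*, so P* = 0.374/0.0376 = 9.95.

R* ≈ 643, C* ≈ 12.5, P* ≈ 9.95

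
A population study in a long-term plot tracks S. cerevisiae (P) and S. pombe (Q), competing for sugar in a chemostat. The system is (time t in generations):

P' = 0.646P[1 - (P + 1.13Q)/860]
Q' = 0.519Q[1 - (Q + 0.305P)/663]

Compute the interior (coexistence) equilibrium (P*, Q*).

Setting both brackets to zero gives the nullclines P + 1.13Q = 860 and 0.305P + Q = 663.
Substituting Q = 663 - 0.305P into the first: P(1 - 1.13·0.305) = 860 - 1.13·663.
So P* = 111/0.655 = 169, and then Q* = 663 - 0.305·169 = 611.

P* ≈ 169, Q* ≈ 611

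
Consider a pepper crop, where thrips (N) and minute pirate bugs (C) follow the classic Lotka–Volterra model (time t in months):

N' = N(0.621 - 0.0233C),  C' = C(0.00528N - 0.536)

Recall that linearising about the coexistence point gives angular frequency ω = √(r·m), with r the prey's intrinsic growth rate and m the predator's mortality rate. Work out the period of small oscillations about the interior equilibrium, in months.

Here r = 0.621 and m = 0.536, so r·m = 0.333.
ω = √0.333 = 0.577 per month, hence T = 2π/ω ≈ 10.9 months.

T ≈ 10.9 months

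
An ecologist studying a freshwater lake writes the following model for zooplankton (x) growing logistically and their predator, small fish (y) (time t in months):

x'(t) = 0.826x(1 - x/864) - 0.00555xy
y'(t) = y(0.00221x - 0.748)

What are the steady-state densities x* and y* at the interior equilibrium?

From dy/dt = 0 with y > 0: 0.00221x* = 0.748, so x* = 338.
Substitute into dx/dt = 0: 0.826(1 - 338/864) = 0.00555y*.
The bracket is 0.608, giving y* = 0.502/0.00555 = 90.5.

x* ≈ 338, y* ≈ 90.5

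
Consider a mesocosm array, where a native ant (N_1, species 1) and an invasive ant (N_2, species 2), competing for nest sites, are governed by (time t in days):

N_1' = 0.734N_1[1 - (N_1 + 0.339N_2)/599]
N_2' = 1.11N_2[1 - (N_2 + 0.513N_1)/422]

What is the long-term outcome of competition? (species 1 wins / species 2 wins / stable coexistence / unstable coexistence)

stable coexistence

Compare the nullcline intercepts: K1/α12 = 599/0.339 = 1770 > K2 = 422; K2/α21 = 422/0.513 = 823 > K1 = 599.
Since both inequalities hold, each species can invade when rare, so the interior equilibrium is stable.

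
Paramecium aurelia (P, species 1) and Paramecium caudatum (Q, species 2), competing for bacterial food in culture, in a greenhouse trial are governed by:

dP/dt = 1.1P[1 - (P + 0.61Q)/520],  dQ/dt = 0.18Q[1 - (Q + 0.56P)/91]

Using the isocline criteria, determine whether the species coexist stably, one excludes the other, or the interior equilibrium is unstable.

Compare the nullcline intercepts: K1/α12 = 520/0.61 = 852 > K2 = 91; K2/α21 = 91/0.56 = 162 < K1 = 520.
Since the inequalities point opposite ways, species 1 can invade but species 2 cannot.

species 1 excludes species 2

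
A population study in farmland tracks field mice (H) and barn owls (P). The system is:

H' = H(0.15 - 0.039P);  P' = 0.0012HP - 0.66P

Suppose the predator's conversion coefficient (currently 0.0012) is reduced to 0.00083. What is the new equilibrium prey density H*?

At the interior fixed point, setting dP/dt = 0 with P > 0 fixes H* = (predator death rate)/(HP coefficient) — independent of the other coefficients.
With the change, H* = 0.66/0.00083 = 795; it rises from 550.

H* ≈ 795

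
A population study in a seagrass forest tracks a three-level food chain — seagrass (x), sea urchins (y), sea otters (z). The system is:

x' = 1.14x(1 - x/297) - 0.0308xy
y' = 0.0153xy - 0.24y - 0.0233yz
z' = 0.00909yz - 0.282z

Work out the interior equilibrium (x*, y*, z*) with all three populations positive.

From dz/dt = 0: 0.00909y* = 0.282, so y* = 31.
From dx/dt = 0: 1.14(1 - x*/297) = 0.0308·31, giving x* = 297·(1 - 0.838) = 48.1.
From dy/dt = 0: 0.0153·48.1 - 0.24 = 0.0233z*, so z* = 0.495/0.0233 = 21.3.

x* ≈ 48.1, y* ≈ 31, z* ≈ 21.3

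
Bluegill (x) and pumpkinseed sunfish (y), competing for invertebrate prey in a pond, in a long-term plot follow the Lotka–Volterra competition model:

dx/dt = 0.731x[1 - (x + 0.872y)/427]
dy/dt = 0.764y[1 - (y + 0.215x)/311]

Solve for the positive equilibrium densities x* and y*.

x* ≈ 192, y* ≈ 270

Setting both brackets to zero gives the nullclines x + 0.872y = 427 and 0.215x + y = 311.
Substituting y = 311 - 0.215x into the first: x(1 - 0.872·0.215) = 427 - 0.872·311.
So x* = 156/0.813 = 192, and then y* = 311 - 0.215·192 = 270.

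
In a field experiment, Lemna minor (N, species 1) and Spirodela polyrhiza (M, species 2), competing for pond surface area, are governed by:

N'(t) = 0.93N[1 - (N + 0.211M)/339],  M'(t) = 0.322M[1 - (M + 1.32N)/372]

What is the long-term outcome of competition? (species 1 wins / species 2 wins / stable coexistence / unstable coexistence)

species 1 excludes species 2

Compare the nullcline intercepts: K1/α12 = 339/0.211 = 1610 > K2 = 372; K2/α21 = 372/1.32 = 282 < K1 = 339.
Since the inequalities point opposite ways, species 1 can invade but species 2 cannot.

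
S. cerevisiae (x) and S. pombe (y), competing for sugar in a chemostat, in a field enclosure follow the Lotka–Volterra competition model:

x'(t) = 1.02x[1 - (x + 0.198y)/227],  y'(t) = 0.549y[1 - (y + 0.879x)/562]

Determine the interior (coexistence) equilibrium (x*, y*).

x* ≈ 140, y* ≈ 439

Setting both brackets to zero gives the nullclines x + 0.198y = 227 and 0.879x + y = 562.
Substituting y = 562 - 0.879x into the first: x(1 - 0.198·0.879) = 227 - 0.198·562.
So x* = 116/0.826 = 140, and then y* = 562 - 0.879·140 = 439.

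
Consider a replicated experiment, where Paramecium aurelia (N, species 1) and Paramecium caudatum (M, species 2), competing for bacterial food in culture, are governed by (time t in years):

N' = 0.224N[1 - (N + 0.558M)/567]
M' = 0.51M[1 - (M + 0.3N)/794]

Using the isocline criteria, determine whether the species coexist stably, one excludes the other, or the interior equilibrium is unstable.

stable coexistence

Compare the nullcline intercepts: K1/α12 = 567/0.558 = 1020 > K2 = 794; K2/α21 = 794/0.3 = 2650 > K1 = 567.
Since both inequalities hold, each species can invade when rare, so the interior equilibrium is stable.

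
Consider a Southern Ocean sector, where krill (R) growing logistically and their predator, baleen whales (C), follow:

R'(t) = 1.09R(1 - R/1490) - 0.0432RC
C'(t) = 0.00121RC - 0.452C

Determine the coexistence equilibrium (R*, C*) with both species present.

R* ≈ 374, C* ≈ 18.9

From dC/dt = 0 with C > 0: 0.00121R* = 0.452, so R* = 374.
Substitute into dR/dt = 0: 1.09(1 - 374/1490) = 0.0432C*.
The bracket is 0.749, giving C* = 0.817/0.0432 = 18.9.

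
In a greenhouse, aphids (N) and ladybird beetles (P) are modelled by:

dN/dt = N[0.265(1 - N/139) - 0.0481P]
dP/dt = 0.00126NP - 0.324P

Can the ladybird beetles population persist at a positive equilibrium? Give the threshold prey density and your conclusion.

The predator equation gives dP/dt > 0 only when N > 0.324/0.00126 = 257.
Without the predator, N → K = 139. Since 139 < 257, the predator cannot invade.

Threshold N = 257; K < 257, so no, the predator goes extinct.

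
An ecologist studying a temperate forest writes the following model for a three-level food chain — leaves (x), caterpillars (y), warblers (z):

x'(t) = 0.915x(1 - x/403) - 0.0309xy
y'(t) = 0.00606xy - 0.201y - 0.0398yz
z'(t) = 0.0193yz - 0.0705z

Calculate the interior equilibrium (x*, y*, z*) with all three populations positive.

x* ≈ 353, y* ≈ 3.65, z* ≈ 48.7

From dz/dt = 0: 0.0193y* = 0.0705, so y* = 3.65.
From dx/dt = 0: 0.915(1 - x*/403) = 0.0309·3.65, giving x* = 403·(1 - 0.123) = 353.
From dy/dt = 0: 0.00606·353 - 0.201 = 0.0398z*, so z* = 1.94/0.0398 = 48.7.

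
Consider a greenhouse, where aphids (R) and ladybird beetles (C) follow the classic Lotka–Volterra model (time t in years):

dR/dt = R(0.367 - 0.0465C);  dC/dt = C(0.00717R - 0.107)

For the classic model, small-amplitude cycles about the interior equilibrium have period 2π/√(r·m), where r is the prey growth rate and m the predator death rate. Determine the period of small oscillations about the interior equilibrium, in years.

Here r = 0.367 and m = 0.107, so r·m = 0.0393.
ω = √0.0393 = 0.198 per year, hence T = 2π/ω ≈ 31.7 years.

T ≈ 31.7 years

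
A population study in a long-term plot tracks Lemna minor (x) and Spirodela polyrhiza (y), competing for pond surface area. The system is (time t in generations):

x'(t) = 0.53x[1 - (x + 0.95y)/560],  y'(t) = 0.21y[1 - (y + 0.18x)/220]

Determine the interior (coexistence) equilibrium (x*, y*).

Setting both brackets to zero gives the nullclines x + 0.95y = 560 and 0.18x + y = 220.
Substituting y = 220 - 0.18x into the first: x(1 - 0.95·0.18) = 560 - 0.95·220.
So x* = 351/0.829 = 423, and then y* = 220 - 0.18·423 = 144.

x* ≈ 423, y* ≈ 144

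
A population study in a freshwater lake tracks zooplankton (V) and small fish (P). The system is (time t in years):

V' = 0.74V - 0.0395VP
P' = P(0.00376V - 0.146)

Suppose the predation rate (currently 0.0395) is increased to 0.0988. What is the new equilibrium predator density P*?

At the interior fixed point, setting dV/dt = 0 with V > 0 fixes P* = (prey growth rate)/(VP coefficient) — independent of the other coefficients.
With the change, P* = 0.74/0.0988 = 7.49; it falls from 18.7.

P* ≈ 7.49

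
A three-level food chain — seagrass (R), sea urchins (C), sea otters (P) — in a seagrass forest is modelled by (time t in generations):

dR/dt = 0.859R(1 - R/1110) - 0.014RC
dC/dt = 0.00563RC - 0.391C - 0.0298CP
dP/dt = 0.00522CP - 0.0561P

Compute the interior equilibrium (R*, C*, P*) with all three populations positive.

R* ≈ 916, C* ≈ 10.7, P* ≈ 160

From dP/dt = 0: 0.00522C* = 0.0561, so C* = 10.7.
From dR/dt = 0: 0.859(1 - R*/1110) = 0.014·10.7, giving R* = 1110·(1 - 0.175) = 916.
From dC/dt = 0: 0.00563·916 - 0.391 = 0.0298P*, so P* = 4.76/0.0298 = 160.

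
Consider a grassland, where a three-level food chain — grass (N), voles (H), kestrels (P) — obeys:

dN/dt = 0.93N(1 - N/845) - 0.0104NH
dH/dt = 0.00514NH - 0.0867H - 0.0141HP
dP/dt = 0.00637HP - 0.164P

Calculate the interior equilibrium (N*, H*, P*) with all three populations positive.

N* ≈ 602, H* ≈ 25.7, P* ≈ 213

From dP/dt = 0: 0.00637H* = 0.164, so H* = 25.7.
From dN/dt = 0: 0.93(1 - N*/845) = 0.0104·25.7, giving N* = 845·(1 - 0.288) = 602.
From dH/dt = 0: 0.00514·602 - 0.0867 = 0.0141P*, so P* = 3.01/0.0141 = 213.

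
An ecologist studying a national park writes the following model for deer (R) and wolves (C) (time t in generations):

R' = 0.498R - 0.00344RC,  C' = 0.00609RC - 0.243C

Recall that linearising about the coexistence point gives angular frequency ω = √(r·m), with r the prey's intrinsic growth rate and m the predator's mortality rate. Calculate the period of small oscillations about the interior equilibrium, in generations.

T ≈ 18.1 generations

Here r = 0.498 and m = 0.243, so r·m = 0.121.
ω = √0.121 = 0.348 per generation, hence T = 2π/ω ≈ 18.1 generations.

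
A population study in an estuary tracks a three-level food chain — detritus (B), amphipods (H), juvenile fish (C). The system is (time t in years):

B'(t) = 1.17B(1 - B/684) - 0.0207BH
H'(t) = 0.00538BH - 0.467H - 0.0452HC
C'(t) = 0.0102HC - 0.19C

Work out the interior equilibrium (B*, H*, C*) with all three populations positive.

From dC/dt = 0: 0.0102H* = 0.19, so H* = 18.6.
From dB/dt = 0: 1.17(1 - B*/684) = 0.0207·18.6, giving B* = 684·(1 - 0.33) = 459.
From dH/dt = 0: 0.00538·459 - 0.467 = 0.0452C*, so C* = 2/0.0452 = 44.3.

B* ≈ 459, H* ≈ 18.6, C* ≈ 44.3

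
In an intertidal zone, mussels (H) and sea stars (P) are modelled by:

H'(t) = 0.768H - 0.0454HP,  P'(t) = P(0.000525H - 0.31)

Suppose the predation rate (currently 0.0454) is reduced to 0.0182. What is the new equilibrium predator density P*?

At the interior fixed point, setting dH/dt = 0 with H > 0 fixes P* = (prey growth rate)/(HP coefficient) — independent of the other coefficients.
With the change, P* = 0.768/0.0182 = 42.2; it rises from 16.9.

P* ≈ 42.2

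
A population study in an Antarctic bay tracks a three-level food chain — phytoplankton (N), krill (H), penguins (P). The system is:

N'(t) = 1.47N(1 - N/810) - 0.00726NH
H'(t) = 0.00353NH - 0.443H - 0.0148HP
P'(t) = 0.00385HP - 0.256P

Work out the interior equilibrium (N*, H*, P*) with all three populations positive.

From dP/dt = 0: 0.00385H* = 0.256, so H* = 66.5.
From dN/dt = 0: 1.47(1 - N*/810) = 0.00726·66.5, giving N* = 810·(1 - 0.328) = 544.
From dH/dt = 0: 0.00353·544 - 0.443 = 0.0148P*, so P* = 1.48/0.0148 = 99.8.

N* ≈ 544, H* ≈ 66.5, P* ≈ 99.8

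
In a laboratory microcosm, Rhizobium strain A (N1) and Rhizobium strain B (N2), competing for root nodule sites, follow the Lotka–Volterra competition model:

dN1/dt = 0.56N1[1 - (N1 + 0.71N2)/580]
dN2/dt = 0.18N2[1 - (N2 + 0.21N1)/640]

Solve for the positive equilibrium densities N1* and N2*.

N1* ≈ 148, N2* ≈ 609

Setting both brackets to zero gives the nullclines N1 + 0.71N2 = 580 and 0.21N1 + N2 = 640.
Substituting N2 = 640 - 0.21N1 into the first: N1(1 - 0.71·0.21) = 580 - 0.71·640.
So N1* = 126/0.851 = 148, and then N2* = 640 - 0.21·148 = 609.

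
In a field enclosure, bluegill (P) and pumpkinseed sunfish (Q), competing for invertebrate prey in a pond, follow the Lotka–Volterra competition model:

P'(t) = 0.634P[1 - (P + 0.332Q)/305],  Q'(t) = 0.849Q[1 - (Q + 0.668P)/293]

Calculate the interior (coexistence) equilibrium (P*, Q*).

Setting both brackets to zero gives the nullclines P + 0.332Q = 305 and 0.668P + Q = 293.
Substituting Q = 293 - 0.668P into the first: P(1 - 0.332·0.668) = 305 - 0.332·293.
So P* = 208/0.778 = 267, and then Q* = 293 - 0.668·267 = 115.

P* ≈ 267, Q* ≈ 115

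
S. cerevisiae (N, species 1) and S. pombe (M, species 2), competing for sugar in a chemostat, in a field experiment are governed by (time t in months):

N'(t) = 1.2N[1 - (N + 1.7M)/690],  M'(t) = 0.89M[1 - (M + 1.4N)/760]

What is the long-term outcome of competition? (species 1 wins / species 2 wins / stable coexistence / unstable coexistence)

Compare the nullcline intercepts: K1/α12 = 690/1.7 = 406 < K2 = 760; K2/α21 = 760/1.4 = 543 < K1 = 690.
Since both are reversed, neither can invade when rare; the interior point is a saddle.

unstable coexistence (outcome depends on initial conditions)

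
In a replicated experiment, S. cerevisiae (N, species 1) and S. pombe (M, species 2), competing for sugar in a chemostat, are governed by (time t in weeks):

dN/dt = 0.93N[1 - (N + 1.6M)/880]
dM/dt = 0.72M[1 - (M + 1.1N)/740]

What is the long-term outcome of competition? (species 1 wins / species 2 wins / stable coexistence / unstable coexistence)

unstable coexistence (outcome depends on initial conditions)

Compare the nullcline intercepts: K1/α12 = 880/1.6 = 550 < K2 = 740; K2/α21 = 740/1.1 = 673 < K1 = 880.
Since both are reversed, neither can invade when rare; the interior point is a saddle.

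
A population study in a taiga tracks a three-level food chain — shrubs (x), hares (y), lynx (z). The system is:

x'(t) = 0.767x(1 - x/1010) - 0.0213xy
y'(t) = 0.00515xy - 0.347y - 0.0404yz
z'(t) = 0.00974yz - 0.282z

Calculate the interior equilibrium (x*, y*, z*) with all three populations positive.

x* ≈ 198, y* ≈ 29, z* ≈ 16.6

From dz/dt = 0: 0.00974y* = 0.282, so y* = 29.
From dx/dt = 0: 0.767(1 - x*/1010) = 0.0213·29, giving x* = 1010·(1 - 0.804) = 198.
From dy/dt = 0: 0.00515·198 - 0.347 = 0.0404z*, so z* = 0.672/0.0404 = 16.6.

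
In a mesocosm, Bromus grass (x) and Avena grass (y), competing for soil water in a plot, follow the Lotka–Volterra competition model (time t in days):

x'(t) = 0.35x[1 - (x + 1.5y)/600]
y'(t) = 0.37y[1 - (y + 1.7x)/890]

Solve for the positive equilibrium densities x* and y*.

x* ≈ 474, y* ≈ 83.9

Setting both brackets to zero gives the nullclines x + 1.5y = 600 and 1.7x + y = 890.
Substituting y = 890 - 1.7x into the first: x(1 - 1.5·1.7) = 600 - 1.5·890.
So x* = -735/-1.55 = 474, and then y* = 890 - 1.7·474 = 83.9.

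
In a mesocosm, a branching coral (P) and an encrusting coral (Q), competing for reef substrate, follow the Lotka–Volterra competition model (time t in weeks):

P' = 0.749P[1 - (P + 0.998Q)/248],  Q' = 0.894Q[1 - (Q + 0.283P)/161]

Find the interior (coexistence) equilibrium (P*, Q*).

P* ≈ 122, Q* ≈ 127

Setting both brackets to zero gives the nullclines P + 0.998Q = 248 and 0.283P + Q = 161.
Substituting Q = 161 - 0.283P into the first: P(1 - 0.998·0.283) = 248 - 0.998·161.
So P* = 87.3/0.718 = 122, and then Q* = 161 - 0.283·122 = 127.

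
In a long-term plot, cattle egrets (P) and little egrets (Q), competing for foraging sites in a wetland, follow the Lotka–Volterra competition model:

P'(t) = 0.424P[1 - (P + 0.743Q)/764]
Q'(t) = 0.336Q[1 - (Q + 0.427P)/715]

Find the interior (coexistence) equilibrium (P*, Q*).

Setting both brackets to zero gives the nullclines P + 0.743Q = 764 and 0.427P + Q = 715.
Substituting Q = 715 - 0.427P into the first: P(1 - 0.743·0.427) = 764 - 0.743·715.
So P* = 233/0.683 = 341, and then Q* = 715 - 0.427·341 = 569.

P* ≈ 341, Q* ≈ 569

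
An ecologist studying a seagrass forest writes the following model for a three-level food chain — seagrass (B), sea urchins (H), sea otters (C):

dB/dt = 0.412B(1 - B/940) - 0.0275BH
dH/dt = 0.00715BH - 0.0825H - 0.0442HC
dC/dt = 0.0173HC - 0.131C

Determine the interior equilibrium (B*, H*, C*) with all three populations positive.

From dC/dt = 0: 0.0173H* = 0.131, so H* = 7.57.
From dB/dt = 0: 0.412(1 - B*/940) = 0.0275·7.57, giving B* = 940·(1 - 0.505) = 465.
From dH/dt = 0: 0.00715·465 - 0.0825 = 0.0442C*, so C* = 3.24/0.0442 = 73.3.

B* ≈ 465, H* ≈ 7.57, C* ≈ 73.3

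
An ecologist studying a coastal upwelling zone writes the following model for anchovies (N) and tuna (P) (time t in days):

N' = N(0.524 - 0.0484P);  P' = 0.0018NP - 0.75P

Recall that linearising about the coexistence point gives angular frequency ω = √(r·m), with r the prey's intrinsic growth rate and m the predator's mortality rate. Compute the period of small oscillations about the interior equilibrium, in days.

Here r = 0.524 and m = 0.75, so r·m = 0.393.
ω = √0.393 = 0.627 per day, hence T = 2π/ω ≈ 10 days.

T ≈ 10 days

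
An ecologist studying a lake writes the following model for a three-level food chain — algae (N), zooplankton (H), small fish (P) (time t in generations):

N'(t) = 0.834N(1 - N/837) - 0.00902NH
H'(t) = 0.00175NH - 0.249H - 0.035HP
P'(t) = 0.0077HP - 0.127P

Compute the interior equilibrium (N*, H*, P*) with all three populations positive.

From dP/dt = 0: 0.0077H* = 0.127, so H* = 16.5.
From dN/dt = 0: 0.834(1 - N*/837) = 0.00902·16.5, giving N* = 837·(1 - 0.178) = 688.
From dH/dt = 0: 0.00175·688 - 0.249 = 0.035P*, so P* = 0.954/0.035 = 27.3.

N* ≈ 688, H* ≈ 16.5, P* ≈ 27.3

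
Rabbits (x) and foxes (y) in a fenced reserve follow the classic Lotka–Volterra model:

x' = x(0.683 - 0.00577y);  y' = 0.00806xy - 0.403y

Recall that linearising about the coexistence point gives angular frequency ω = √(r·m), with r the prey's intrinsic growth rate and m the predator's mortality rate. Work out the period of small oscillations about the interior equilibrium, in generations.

Here r = 0.683 and m = 0.403, so r·m = 0.275.
ω = √0.275 = 0.525 per generation, hence T = 2π/ω ≈ 12 generations.

T ≈ 12 generations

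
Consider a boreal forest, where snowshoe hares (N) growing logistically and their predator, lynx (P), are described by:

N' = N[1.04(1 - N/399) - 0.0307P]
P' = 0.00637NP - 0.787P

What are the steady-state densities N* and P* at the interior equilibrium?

N* ≈ 124, P* ≈ 23.4

From dP/dt = 0 with P > 0: 0.00637N* = 0.787, so N* = 124.
Substitute into dN/dt = 0: 1.04(1 - 124/399) = 0.0307P*.
The bracket is 0.69, giving P* = 0.718/0.0307 = 23.4.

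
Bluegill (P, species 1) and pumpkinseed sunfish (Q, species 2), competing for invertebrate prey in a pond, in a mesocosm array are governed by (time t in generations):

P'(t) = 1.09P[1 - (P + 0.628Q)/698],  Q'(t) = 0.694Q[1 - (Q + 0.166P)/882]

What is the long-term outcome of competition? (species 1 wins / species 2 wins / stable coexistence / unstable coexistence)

Compare the nullcline intercepts: K1/α12 = 698/0.628 = 1110 > K2 = 882; K2/α21 = 882/0.166 = 5310 > K1 = 698.
Since both inequalities hold, each species can invade when rare, so the interior equilibrium is stable.

stable coexistence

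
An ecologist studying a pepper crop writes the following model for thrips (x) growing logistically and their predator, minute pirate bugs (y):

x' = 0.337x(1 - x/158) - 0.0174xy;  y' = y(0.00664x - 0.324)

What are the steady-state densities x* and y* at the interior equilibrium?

From dy/dt = 0 with y > 0: 0.00664x* = 0.324, so x* = 48.8.
Substitute into dx/dt = 0: 0.337(1 - 48.8/158) = 0.0174y*.
The bracket is 0.691, giving y* = 0.233/0.0174 = 13.4.

x* ≈ 48.8, y* ≈ 13.4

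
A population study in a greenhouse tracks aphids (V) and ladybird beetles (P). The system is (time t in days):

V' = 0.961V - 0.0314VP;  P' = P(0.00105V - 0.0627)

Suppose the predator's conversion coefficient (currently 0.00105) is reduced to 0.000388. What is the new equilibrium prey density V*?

At the interior fixed point, setting dP/dt = 0 with P > 0 fixes V* = (predator death rate)/(VP coefficient) — independent of the other coefficients.
With the change, V* = 0.0627/0.000388 = 162; it rises from 59.7.

V* ≈ 162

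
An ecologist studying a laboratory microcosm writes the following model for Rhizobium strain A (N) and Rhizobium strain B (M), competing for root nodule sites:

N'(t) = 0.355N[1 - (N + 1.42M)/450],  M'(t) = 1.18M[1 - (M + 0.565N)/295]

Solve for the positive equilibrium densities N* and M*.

Setting both brackets to zero gives the nullclines N + 1.42M = 450 and 0.565N + M = 295.
Substituting M = 295 - 0.565N into the first: N(1 - 1.42·0.565) = 450 - 1.42·295.
So N* = 31.1/0.198 = 157, and then M* = 295 - 0.565·157 = 206.

N* ≈ 157, M* ≈ 206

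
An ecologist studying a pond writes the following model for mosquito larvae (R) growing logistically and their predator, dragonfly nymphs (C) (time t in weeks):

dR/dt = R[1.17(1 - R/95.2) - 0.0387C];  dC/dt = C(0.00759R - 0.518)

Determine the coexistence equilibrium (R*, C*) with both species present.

From dC/dt = 0 with C > 0: 0.00759R* = 0.518, so R* = 68.2.
Substitute into dR/dt = 0: 1.17(1 - 68.2/95.2) = 0.0387C*.
The bracket is 0.283, giving C* = 0.331/0.0387 = 8.56.

R* ≈ 68.2, C* ≈ 8.56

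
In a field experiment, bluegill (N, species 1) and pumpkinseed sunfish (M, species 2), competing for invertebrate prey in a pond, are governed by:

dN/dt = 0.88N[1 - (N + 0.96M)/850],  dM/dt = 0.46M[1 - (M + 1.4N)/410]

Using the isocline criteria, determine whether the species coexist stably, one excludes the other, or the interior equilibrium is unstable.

species 1 excludes species 2

Compare the nullcline intercepts: K1/α12 = 850/0.96 = 885 > K2 = 410; K2/α21 = 410/1.4 = 293 < K1 = 850.
Since the inequalities point opposite ways, species 1 can invade but species 2 cannot.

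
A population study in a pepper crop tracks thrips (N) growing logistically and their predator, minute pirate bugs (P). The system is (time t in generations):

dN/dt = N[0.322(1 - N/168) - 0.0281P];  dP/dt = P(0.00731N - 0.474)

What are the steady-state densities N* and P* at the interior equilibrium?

N* ≈ 64.8, P* ≈ 7.04

From dP/dt = 0 with P > 0: 0.00731N* = 0.474, so N* = 64.8.
Substitute into dN/dt = 0: 0.322(1 - 64.8/168) = 0.0281P*.
The bracket is 0.614, giving P* = 0.198/0.0281 = 7.04.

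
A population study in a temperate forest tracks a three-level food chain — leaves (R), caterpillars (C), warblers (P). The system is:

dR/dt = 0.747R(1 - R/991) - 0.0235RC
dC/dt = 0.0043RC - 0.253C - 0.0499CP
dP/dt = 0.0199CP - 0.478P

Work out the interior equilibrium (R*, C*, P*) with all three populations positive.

From dP/dt = 0: 0.0199C* = 0.478, so C* = 24.
From dR/dt = 0: 0.747(1 - R*/991) = 0.0235·24, giving R* = 991·(1 - 0.756) = 242.
From dC/dt = 0: 0.0043·242 - 0.253 = 0.0499P*, so P* = 0.788/0.0499 = 15.8.

R* ≈ 242, C* ≈ 24, P* ≈ 15.8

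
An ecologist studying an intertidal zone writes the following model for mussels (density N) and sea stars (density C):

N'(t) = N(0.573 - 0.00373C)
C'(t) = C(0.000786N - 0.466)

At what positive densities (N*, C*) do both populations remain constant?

Set dC/dt = 0 with C > 0: 0.000786N - 0.466 = 0, so N* = 0.466/0.000786 = 593.
Set dN/dt = 0 with N > 0: 0.573 - 0.00373C = 0, so C* = 0.573/0.00373 = 154.

N* ≈ 593, C* ≈ 154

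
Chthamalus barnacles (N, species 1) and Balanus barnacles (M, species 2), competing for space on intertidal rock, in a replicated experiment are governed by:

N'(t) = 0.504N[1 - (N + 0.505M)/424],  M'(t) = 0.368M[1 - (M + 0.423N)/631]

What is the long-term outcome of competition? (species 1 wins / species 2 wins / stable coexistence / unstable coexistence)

stable coexistence

Compare the nullcline intercepts: K1/α12 = 424/0.505 = 840 > K2 = 631; K2/α21 = 631/0.423 = 1490 > K1 = 424.
Since both inequalities hold, each species can invade when rare, so the interior equilibrium is stable.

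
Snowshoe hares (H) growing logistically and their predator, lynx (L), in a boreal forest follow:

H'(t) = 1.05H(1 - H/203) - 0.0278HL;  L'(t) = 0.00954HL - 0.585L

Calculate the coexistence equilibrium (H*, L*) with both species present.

From dL/dt = 0 with L > 0: 0.00954H* = 0.585, so H* = 61.3.
Substitute into dH/dt = 0: 1.05(1 - 61.3/203) = 0.0278L*.
The bracket is 0.698, giving L* = 0.733/0.0278 = 26.4.

H* ≈ 61.3, L* ≈ 26.4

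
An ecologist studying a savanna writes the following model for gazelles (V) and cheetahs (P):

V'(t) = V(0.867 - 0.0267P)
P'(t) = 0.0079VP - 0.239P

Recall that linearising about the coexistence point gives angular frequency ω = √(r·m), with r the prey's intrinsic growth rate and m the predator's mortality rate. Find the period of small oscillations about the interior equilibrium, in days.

T ≈ 13.8 days

Here r = 0.867 and m = 0.239, so r·m = 0.207.
ω = √0.207 = 0.455 per day, hence T = 2π/ω ≈ 13.8 days.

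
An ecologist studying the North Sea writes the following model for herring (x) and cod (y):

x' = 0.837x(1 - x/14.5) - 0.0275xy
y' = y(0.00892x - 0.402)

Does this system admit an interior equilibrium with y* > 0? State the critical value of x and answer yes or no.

Threshold x = 45.1; K < 45.1, so no, the predator goes extinct.

The predator equation gives dy/dt > 0 only when x > 0.402/0.00892 = 45.1.
Without the predator, x → K = 14.5. Since 14.5 < 45.1, the predator cannot invade.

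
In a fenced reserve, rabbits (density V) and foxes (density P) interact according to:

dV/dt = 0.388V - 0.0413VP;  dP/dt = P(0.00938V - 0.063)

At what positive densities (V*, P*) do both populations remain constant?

Set dP/dt = 0 with P > 0: 0.00938V - 0.063 = 0, so V* = 0.063/0.00938 = 6.72.
Set dV/dt = 0 with V > 0: 0.388 - 0.0413P = 0, so P* = 0.388/0.0413 = 9.39.

V* ≈ 6.72, P* ≈ 9.39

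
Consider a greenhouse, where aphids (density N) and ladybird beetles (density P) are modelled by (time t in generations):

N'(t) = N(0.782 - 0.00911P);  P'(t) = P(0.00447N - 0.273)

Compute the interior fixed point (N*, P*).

N* ≈ 61.1, P* ≈ 85.8

Set dP/dt = 0 with P > 0: 0.00447N - 0.273 = 0, so N* = 0.273/0.00447 = 61.1.
Set dN/dt = 0 with N > 0: 0.782 - 0.00911P = 0, so P* = 0.782/0.00911 = 85.8.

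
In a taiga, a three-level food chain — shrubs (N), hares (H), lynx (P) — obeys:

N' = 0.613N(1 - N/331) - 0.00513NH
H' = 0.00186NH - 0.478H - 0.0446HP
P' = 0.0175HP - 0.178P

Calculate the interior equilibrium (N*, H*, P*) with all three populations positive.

From dP/dt = 0: 0.0175H* = 0.178, so H* = 10.2.
From dN/dt = 0: 0.613(1 - N*/331) = 0.00513·10.2, giving N* = 331·(1 - 0.0851) = 303.
From dH/dt = 0: 0.00186·303 - 0.478 = 0.0446P*, so P* = 0.0853/0.0446 = 1.91.

N* ≈ 303, H* ≈ 10.2, P* ≈ 1.91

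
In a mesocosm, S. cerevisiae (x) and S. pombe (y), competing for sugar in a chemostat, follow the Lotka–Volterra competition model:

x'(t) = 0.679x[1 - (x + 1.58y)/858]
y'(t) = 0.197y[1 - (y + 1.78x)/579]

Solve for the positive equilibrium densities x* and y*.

Setting both brackets to zero gives the nullclines x + 1.58y = 858 and 1.78x + y = 579.
Substituting y = 579 - 1.78x into the first: x(1 - 1.58·1.78) = 858 - 1.58·579.
So x* = -56.8/-1.81 = 31.4, and then y* = 579 - 1.78·31.4 = 523.

x* ≈ 31.4, y* ≈ 523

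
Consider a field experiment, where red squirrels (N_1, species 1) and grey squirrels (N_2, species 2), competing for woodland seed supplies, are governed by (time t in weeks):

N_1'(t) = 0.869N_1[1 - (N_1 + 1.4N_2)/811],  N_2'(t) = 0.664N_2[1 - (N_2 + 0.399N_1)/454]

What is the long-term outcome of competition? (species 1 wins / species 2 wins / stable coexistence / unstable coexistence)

Compare the nullcline intercepts: K1/α12 = 811/1.4 = 579 > K2 = 454; K2/α21 = 454/0.399 = 1140 > K1 = 811.
Since both inequalities hold, each species can invade when rare, so the interior equilibrium is stable.

stable coexistence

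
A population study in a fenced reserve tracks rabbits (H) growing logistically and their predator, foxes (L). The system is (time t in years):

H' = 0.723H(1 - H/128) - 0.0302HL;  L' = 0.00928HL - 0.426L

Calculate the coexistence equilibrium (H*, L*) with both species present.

H* ≈ 45.9, L* ≈ 15.4

From dL/dt = 0 with L > 0: 0.00928H* = 0.426, so H* = 45.9.
Substitute into dH/dt = 0: 0.723(1 - 45.9/128) = 0.0302L*.
The bracket is 0.641, giving L* = 0.464/0.0302 = 15.4.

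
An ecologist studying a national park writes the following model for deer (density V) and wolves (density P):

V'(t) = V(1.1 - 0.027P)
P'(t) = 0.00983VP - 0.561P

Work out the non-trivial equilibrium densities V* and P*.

Set dP/dt = 0 with P > 0: 0.00983V - 0.561 = 0, so V* = 0.561/0.00983 = 57.1.
Set dV/dt = 0 with V > 0: 1.1 - 0.027P = 0, so P* = 1.1/0.027 = 40.7.

V* ≈ 57.1, P* ≈ 40.7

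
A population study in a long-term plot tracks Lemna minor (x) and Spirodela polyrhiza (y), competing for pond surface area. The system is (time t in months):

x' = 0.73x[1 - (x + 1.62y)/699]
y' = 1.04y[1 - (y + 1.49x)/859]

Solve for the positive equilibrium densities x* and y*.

x* ≈ 490, y* ≈ 129

Setting both brackets to zero gives the nullclines x + 1.62y = 699 and 1.49x + y = 859.
Substituting y = 859 - 1.49x into the first: x(1 - 1.62·1.49) = 699 - 1.62·859.
So x* = -693/-1.41 = 490, and then y* = 859 - 1.49·490 = 129.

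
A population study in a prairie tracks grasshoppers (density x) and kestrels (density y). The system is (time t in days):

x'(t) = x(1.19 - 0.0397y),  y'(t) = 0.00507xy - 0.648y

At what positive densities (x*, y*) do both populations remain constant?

x* ≈ 128, y* ≈ 30

Set dy/dt = 0 with y > 0: 0.00507x - 0.648 = 0, so x* = 0.648/0.00507 = 128.
Set dx/dt = 0 with x > 0: 1.19 - 0.0397y = 0, so y* = 1.19/0.0397 = 30.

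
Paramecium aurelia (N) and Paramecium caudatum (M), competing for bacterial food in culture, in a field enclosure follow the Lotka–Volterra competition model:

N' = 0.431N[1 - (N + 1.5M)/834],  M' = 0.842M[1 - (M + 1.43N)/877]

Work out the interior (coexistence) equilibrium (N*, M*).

N* ≈ 421, M* ≈ 276

Setting both brackets to zero gives the nullclines N + 1.5M = 834 and 1.43N + M = 877.
Substituting M = 877 - 1.43N into the first: N(1 - 1.5·1.43) = 834 - 1.5·877.
So N* = -482/-1.15 = 421, and then M* = 877 - 1.43·421 = 276.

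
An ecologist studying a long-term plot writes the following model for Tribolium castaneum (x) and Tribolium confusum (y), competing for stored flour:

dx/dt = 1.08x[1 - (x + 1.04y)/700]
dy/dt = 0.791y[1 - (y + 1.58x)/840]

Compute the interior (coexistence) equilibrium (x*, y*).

x* ≈ 270, y* ≈ 414

Setting both brackets to zero gives the nullclines x + 1.04y = 700 and 1.58x + y = 840.
Substituting y = 840 - 1.58x into the first: x(1 - 1.04·1.58) = 700 - 1.04·840.
So x* = -174/-0.643 = 270, and then y* = 840 - 1.58·270 = 414.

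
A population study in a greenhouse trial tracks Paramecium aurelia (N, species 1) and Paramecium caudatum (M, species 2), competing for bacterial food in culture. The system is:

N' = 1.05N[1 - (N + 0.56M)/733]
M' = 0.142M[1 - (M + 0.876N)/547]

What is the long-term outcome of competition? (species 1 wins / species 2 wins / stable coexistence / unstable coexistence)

Compare the nullcline intercepts: K1/α12 = 733/0.56 = 1310 > K2 = 547; K2/α21 = 547/0.876 = 624 < K1 = 733.
Since the inequalities point opposite ways, species 1 can invade but species 2 cannot.

species 1 excludes species 2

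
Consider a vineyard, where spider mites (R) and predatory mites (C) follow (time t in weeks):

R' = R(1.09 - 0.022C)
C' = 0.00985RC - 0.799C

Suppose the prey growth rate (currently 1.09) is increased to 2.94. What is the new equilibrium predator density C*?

C* ≈ 134

At the interior fixed point, setting dR/dt = 0 with R > 0 fixes C* = (prey growth rate)/(RC coefficient) — independent of the other coefficients.
With the change, C* = 2.94/0.022 = 134; it rises from 49.5.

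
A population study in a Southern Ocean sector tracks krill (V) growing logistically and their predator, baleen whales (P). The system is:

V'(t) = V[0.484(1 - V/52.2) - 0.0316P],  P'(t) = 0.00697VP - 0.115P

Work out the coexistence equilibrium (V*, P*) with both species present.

From dP/dt = 0 with P > 0: 0.00697V* = 0.115, so V* = 16.5.
Substitute into dV/dt = 0: 0.484(1 - 16.5/52.2) = 0.0316P*.
The bracket is 0.684, giving P* = 0.331/0.0316 = 10.5.

V* ≈ 16.5, P* ≈ 10.5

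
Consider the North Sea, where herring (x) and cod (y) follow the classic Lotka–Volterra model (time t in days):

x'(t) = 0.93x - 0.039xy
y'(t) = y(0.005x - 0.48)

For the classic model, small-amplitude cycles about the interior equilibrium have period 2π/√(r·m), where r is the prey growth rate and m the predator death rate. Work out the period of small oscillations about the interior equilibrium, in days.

Here r = 0.93 and m = 0.48, so r·m = 0.446.
ω = √0.446 = 0.668 per day, hence T = 2π/ω ≈ 9.4 days.

T ≈ 9.4 days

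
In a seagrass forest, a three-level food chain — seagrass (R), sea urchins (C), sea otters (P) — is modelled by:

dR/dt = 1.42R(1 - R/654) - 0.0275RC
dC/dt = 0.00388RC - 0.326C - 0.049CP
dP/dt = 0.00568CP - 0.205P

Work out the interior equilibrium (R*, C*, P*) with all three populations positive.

R* ≈ 197, C* ≈ 36.1, P* ≈ 8.94

From dP/dt = 0: 0.00568C* = 0.205, so C* = 36.1.
From dR/dt = 0: 1.42(1 - R*/654) = 0.0275·36.1, giving R* = 654·(1 - 0.699) = 197.
From dC/dt = 0: 0.00388·197 - 0.326 = 0.049P*, so P* = 0.438/0.049 = 8.94.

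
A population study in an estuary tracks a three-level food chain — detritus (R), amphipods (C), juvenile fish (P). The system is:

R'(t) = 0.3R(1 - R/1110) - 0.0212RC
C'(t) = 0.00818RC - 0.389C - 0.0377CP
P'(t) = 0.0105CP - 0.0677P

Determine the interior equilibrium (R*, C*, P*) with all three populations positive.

From dP/dt = 0: 0.0105C* = 0.0677, so C* = 6.45.
From dR/dt = 0: 0.3(1 - R*/1110) = 0.0212·6.45, giving R* = 1110·(1 - 0.456) = 604.
From dC/dt = 0: 0.00818·604 - 0.389 = 0.0377P*, so P* = 4.55/0.0377 = 121.

R* ≈ 604, C* ≈ 6.45, P* ≈ 121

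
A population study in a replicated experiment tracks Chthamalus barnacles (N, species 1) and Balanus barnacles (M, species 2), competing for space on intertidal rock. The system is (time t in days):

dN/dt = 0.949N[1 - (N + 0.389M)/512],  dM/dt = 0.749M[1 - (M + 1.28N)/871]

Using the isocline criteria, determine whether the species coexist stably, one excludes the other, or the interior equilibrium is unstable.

stable coexistence

Compare the nullcline intercepts: K1/α12 = 512/0.389 = 1320 > K2 = 871; K2/α21 = 871/1.28 = 680 > K1 = 512.
Since both inequalities hold, each species can invade when rare, so the interior equilibrium is stable.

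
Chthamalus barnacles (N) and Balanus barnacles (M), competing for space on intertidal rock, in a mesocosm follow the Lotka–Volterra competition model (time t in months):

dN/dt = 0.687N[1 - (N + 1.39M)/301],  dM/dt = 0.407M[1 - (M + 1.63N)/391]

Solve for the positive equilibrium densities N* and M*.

Setting both brackets to zero gives the nullclines N + 1.39M = 301 and 1.63N + M = 391.
Substituting M = 391 - 1.63N into the first: N(1 - 1.39·1.63) = 301 - 1.39·391.
So N* = -242/-1.27 = 192, and then M* = 391 - 1.63·192 = 78.7.

N* ≈ 192, M* ≈ 78.7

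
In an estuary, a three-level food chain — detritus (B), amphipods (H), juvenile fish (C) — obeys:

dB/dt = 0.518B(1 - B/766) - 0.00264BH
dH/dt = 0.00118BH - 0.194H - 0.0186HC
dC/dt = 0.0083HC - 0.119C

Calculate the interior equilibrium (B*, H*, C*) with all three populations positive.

B* ≈ 710, H* ≈ 14.3, C* ≈ 34.6

From dC/dt = 0: 0.0083H* = 0.119, so H* = 14.3.
From dB/dt = 0: 0.518(1 - B*/766) = 0.00264·14.3, giving B* = 766·(1 - 0.0731) = 710.
From dH/dt = 0: 0.00118·710 - 0.194 = 0.0186C*, so C* = 0.644/0.0186 = 34.6.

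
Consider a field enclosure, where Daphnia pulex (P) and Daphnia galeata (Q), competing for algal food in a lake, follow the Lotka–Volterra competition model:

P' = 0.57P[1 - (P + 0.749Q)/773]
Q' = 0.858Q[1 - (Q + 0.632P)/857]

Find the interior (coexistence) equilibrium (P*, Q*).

Setting both brackets to zero gives the nullclines P + 0.749Q = 773 and 0.632P + Q = 857.
Substituting Q = 857 - 0.632P into the first: P(1 - 0.749·0.632) = 773 - 0.749·857.
So P* = 131/0.527 = 249, and then Q* = 857 - 0.632·249 = 700.

P* ≈ 249, Q* ≈ 700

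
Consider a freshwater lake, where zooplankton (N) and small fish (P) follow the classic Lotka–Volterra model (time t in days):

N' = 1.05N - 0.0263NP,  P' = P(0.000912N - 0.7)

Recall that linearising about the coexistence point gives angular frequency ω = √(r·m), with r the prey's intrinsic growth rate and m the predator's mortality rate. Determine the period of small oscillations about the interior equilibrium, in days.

T ≈ 7.33 days

Here r = 1.05 and m = 0.7, so r·m = 0.735.
ω = √0.735 = 0.857 per day, hence T = 2π/ω ≈ 7.33 days.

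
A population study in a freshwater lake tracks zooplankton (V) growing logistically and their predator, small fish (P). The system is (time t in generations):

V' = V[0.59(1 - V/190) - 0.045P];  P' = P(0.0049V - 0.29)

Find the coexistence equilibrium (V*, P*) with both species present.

From dP/dt = 0 with P > 0: 0.0049V* = 0.29, so V* = 59.2.
Substitute into dV/dt = 0: 0.59(1 - 59.2/190) = 0.045P*.
The bracket is 0.689, giving P* = 0.406/0.045 = 9.03.

V* ≈ 59.2, P* ≈ 9.03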